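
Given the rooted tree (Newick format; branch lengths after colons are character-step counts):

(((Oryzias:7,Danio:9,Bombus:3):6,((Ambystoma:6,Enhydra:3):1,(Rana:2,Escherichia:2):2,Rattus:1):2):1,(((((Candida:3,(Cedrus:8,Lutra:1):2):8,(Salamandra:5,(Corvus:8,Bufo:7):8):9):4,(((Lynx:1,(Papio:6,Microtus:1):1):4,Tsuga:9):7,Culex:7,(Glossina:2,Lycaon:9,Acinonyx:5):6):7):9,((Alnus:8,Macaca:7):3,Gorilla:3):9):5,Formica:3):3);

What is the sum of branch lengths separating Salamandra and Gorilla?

39

The path runs Salamandra → … → MRCA → … → Gorilla; the MRCA is the node subtending ((((Candida,(Cedrus,Lutra)),(Salamandra,(Corvus,Bufo))),(((Lynx,(Papio,Microtus)),Tsuga),Culex,(Glossina,Lycaon,Acinonyx))),((Alnus,Macaca),Gorilla)).
Branch lengths along that path: 5 + 9 + 4 + 9 + 9 + 3 = 39.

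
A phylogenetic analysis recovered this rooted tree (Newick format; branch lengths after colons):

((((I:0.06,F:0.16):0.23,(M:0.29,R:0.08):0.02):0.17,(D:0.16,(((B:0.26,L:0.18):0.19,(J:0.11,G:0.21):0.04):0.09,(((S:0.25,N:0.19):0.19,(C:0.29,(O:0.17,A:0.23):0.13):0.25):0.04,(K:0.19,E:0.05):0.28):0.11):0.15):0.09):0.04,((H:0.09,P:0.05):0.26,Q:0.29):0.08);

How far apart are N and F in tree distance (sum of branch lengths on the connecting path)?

1.33

The path runs N → … → MRCA → … → F; the MRCA is the node subtending (((I,F),(M,R)),(D,(((B,L),(J,G)),(((S,N),(C,(O,A))),(K,E))))).
Branch lengths along that path: 0.19 + 0.19 + 0.04 + 0.11 + 0.15 + 0.09 + 0.17 + 0.23 + 0.16 = 1.33.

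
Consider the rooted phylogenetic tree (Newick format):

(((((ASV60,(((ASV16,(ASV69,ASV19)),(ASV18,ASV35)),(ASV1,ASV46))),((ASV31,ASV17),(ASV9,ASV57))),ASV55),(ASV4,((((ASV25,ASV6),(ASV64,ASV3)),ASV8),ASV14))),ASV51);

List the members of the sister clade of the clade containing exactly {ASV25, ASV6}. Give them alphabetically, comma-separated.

ASV3, ASV64

The clade containing exactly {ASV25, ASV6} attaches to the tree at the node subtending ((ASV25,ASV6),(ASV64,ASV3)).
The other lineage descending from that same node — the sister group — is (ASV64,ASV3); its 2 tips in alphabetical order are the answer.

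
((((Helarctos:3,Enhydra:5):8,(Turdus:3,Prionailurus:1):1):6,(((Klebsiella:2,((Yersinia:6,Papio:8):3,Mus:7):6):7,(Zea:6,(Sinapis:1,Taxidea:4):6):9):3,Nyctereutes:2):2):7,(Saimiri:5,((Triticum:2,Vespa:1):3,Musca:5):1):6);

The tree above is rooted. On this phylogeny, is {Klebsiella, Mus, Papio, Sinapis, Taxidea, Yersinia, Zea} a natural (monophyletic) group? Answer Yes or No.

Yes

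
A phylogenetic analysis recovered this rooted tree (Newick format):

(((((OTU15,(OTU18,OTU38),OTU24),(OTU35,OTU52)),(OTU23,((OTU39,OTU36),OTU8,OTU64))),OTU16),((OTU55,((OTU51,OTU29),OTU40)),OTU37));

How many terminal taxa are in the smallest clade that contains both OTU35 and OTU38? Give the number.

6

The MRCA of OTU35 and OTU38 is the node subtending ((OTU15,(OTU18,OTU38),OTU24),(OTU35,OTU52)).
That clade contains 6 terminal taxa: OTU15, OTU18, OTU24, OTU35, OTU38, OTU52.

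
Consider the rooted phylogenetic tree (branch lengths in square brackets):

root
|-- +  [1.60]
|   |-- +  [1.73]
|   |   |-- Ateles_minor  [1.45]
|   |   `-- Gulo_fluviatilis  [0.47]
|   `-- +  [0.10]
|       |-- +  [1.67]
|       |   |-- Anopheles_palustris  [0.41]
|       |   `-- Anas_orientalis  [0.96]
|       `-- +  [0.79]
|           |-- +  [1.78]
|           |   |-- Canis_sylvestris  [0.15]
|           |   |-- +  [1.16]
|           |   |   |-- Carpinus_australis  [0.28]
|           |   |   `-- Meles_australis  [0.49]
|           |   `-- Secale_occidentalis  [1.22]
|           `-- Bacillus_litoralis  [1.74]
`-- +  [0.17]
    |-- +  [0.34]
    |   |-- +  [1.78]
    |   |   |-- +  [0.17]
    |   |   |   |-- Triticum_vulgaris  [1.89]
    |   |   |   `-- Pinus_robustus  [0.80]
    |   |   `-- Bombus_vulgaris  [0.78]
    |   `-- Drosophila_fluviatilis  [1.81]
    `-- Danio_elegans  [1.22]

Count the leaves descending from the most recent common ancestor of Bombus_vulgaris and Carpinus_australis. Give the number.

The MRCA of Bombus_vulgaris and Carpinus_australis is the root, so the clade is the entire tree.
That clade contains 14 terminal taxa: Anas_orientalis, Anopheles_palustris, Ateles_minor, Bacillus_litoralis, Bombus_vulgaris, Canis_sylvestris, Carpinus_australis, Danio_elegans, Drosophila_fluviatilis, Gulo_fluviatilis, Meles_australis, Pinus_robustus, Secale_occidentalis, Triticum_vulgaris.

14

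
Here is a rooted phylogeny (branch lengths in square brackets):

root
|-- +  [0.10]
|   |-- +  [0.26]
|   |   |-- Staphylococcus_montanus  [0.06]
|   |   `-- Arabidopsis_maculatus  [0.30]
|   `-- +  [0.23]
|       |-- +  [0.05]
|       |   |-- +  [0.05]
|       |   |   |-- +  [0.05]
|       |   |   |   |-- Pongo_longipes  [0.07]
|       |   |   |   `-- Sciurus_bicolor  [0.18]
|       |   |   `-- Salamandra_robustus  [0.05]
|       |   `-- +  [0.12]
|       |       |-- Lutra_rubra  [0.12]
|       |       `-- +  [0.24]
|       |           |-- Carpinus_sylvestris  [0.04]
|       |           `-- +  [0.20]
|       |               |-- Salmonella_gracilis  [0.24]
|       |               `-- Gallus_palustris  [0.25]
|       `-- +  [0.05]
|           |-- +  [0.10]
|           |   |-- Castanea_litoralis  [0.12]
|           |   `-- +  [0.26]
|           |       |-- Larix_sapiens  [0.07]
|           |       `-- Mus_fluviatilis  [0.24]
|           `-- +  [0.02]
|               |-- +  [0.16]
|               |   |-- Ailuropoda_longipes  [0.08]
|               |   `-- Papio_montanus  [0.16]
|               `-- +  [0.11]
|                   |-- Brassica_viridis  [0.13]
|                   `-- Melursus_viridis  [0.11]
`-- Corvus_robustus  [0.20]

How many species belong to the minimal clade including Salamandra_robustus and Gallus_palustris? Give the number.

The MRCA of Salamandra_robustus and Gallus_palustris is the node subtending (((Pongo_longipes,Sciurus_bicolor),Salamandra_robustus),(Lutra_rubra,(Carpinus_sylvestris,(Salmonella_gracilis,Gallus_palustris)))).
That clade contains 7 terminal taxa: Carpinus_sylvestris, Gallus_palustris, Lutra_rubra, Pongo_longipes, Salamandra_robustus, Salmonella_gracilis, Sciurus_bicolor.

7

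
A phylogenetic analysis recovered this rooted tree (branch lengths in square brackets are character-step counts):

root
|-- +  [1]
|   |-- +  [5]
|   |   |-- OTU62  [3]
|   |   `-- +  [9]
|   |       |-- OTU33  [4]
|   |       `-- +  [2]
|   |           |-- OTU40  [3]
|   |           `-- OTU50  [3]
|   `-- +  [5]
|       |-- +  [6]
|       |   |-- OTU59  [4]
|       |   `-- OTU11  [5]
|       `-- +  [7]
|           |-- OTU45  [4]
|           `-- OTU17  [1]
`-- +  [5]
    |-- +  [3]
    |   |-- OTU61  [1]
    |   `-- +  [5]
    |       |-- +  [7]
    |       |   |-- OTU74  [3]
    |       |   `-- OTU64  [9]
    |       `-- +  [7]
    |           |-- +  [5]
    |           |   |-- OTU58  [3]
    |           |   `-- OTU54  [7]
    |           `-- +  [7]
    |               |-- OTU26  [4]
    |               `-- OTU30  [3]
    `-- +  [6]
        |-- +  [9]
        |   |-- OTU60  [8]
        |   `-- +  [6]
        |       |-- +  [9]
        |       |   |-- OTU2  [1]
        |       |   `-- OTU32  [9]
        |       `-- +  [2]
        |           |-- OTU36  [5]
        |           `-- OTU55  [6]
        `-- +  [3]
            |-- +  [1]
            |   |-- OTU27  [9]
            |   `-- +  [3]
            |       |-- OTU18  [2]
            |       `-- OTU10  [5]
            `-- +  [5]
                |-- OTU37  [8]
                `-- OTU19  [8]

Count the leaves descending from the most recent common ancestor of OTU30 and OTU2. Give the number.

17

The MRCA of OTU30 and OTU2 is the node subtending ((OTU61,((OTU74,OTU64),((OTU58,OTU54),(OTU26,OTU30)))),((OTU60,((OTU2,OTU32),(OTU36,OTU55))),((OTU27,(OTU18,OTU10)),(OTU37,OTU19)))).
That clade contains 17 terminal taxa: OTU10, OTU18, OTU19, OTU2, OTU26, OTU27, OTU30, OTU32, OTU36, OTU37, OTU54, OTU55, OTU58, OTU60, OTU61, OTU64, OTU74.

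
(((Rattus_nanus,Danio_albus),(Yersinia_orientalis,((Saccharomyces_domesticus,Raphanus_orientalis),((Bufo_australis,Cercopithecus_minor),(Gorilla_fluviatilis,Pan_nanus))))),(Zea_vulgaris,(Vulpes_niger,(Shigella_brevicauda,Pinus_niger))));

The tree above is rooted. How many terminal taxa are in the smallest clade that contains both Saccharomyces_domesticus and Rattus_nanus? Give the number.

9

The MRCA of Saccharomyces_domesticus and Rattus_nanus is the node subtending ((Rattus_nanus,Danio_albus),(Yersinia_orientalis,((Saccharomyces_domesticus,Raphanus_orientalis),((Bufo_australis,Cercopithecus_minor),(Gorilla_fluviatilis,Pan_nanus))))).
That clade contains 9 terminal taxa: Bufo_australis, Cercopithecus_minor, Danio_albus, Gorilla_fluviatilis, Pan_nanus, Raphanus_orientalis, Rattus_nanus, Saccharomyces_domesticus, Yersinia_orientalis.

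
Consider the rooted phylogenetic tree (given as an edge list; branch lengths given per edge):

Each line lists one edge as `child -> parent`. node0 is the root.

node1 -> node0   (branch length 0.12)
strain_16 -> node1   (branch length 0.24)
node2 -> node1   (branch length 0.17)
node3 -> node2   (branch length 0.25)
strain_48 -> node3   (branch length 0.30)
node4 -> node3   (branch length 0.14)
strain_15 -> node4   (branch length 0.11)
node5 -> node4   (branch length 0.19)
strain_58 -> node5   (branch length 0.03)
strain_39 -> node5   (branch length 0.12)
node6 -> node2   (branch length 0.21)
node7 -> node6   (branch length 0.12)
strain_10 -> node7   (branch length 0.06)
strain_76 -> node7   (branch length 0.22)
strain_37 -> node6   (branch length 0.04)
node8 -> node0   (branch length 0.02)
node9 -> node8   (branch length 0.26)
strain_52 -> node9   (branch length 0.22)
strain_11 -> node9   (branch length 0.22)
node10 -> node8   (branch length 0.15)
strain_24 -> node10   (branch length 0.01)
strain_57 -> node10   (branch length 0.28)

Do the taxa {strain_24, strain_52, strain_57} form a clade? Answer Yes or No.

The MRCA of the listed taxa subtends ((strain_52,strain_11),(strain_24,strain_57)).
That clade also contains strain_11, which is not in the proposed group, so the group is not monophyletic.

No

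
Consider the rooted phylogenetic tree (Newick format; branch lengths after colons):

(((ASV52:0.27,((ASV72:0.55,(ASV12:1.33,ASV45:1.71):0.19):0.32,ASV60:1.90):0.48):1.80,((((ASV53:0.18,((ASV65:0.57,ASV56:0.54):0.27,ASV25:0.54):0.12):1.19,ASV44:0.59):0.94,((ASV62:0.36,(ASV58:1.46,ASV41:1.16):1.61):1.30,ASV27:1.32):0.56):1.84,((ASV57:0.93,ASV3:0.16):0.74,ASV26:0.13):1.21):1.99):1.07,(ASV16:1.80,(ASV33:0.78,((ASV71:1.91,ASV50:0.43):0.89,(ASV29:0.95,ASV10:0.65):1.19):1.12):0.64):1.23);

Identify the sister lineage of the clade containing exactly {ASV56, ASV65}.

ASV25

The clade containing exactly {ASV56, ASV65} attaches to the tree at the node subtending ((ASV65,ASV56),ASV25).
The other lineage descending from that same node — the sister group — is the single tip ASV25.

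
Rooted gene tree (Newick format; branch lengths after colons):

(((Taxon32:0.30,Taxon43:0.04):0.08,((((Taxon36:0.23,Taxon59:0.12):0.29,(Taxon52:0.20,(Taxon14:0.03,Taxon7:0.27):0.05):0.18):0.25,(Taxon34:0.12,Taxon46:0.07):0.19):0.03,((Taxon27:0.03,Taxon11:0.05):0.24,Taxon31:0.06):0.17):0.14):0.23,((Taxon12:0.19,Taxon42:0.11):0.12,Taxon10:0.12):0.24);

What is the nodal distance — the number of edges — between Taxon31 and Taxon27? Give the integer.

The MRCA of Taxon31 and Taxon27 is the node subtending ((Taxon27,Taxon11),Taxon31).
From Taxon31 up to that node: 1 branch. From Taxon27 up to the same node: 2 branches. Total: 1 + 2 = 3.

3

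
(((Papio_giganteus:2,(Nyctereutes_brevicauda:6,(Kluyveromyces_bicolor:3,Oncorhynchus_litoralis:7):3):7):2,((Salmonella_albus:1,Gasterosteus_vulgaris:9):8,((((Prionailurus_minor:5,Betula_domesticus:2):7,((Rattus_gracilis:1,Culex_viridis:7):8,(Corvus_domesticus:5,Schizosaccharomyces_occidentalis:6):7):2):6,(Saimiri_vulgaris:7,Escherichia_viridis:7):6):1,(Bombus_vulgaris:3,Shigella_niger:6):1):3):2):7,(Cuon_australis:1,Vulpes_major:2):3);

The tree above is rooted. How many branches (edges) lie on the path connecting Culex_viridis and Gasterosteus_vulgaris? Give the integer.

The MRCA of Culex_viridis and Gasterosteus_vulgaris is the node subtending ((Salmonella_albus,Gasterosteus_vulgaris),((((Prionailurus_minor,Betula_domesticus),((Rattus_gracilis,Culex_viridis),(Corvus_domesticus,Schizosaccharomyces_occidentalis))),(Saimiri_vulgaris,Escherichia_viridis)),(Bombus_vulgaris,Shigella_niger))).
From Culex_viridis up to that node: 6 branches. From Gasterosteus_vulgaris up to the same node: 2 branches. Total: 6 + 2 = 8.

8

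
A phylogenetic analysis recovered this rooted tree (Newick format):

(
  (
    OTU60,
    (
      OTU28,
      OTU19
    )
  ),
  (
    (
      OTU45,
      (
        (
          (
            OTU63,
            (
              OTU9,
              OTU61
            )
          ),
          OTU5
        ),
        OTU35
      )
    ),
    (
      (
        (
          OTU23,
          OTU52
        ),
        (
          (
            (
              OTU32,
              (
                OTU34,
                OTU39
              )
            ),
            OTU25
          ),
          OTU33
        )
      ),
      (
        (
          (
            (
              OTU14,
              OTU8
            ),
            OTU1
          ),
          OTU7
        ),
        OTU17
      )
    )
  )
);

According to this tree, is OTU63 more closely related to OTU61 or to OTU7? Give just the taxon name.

The MRCA of OTU63 and OTU61 subtends (OTU63,(OTU9,OTU61)) (3 taxa).
The MRCA of OTU63 and OTU7 subtends ((OTU45,(((OTU63,(OTU9,OTU61)),OTU5),OTU35)),(((OTU23,OTU52),(((OTU32,(OTU34,OTU39)),OTU25),OTU33)),((((OTU14,OTU8),OTU1),OTU7),OTU17))) (18 taxa).
The first is nested inside the second, so OTU63 shares a more recent common ancestor with OTU61.

OTU61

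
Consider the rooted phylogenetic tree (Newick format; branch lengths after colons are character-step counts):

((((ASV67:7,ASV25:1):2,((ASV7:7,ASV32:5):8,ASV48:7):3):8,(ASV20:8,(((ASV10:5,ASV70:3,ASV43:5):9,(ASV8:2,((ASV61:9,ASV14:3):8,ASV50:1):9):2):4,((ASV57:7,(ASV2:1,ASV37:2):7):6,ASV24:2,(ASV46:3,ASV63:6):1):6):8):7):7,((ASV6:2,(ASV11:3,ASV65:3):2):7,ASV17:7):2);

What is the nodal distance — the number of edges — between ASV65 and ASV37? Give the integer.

11

The MRCA of ASV65 and ASV37 is the root of the tree.
From ASV65 up to that node: 4 branches. From ASV37 up to the same node: 7 branches. Total: 4 + 7 = 11.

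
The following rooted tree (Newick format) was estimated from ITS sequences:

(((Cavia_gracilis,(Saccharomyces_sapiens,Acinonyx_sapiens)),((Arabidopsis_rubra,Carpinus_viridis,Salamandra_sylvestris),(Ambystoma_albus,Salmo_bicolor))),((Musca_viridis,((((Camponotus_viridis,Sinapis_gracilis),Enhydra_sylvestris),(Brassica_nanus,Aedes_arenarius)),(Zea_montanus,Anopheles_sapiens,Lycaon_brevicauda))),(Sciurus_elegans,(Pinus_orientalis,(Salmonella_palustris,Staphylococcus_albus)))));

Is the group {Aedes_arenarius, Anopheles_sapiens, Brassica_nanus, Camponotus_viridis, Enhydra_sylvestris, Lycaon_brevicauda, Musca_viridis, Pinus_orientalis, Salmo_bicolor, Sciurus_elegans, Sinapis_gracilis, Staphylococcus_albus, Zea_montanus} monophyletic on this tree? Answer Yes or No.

The MRCA of the listed taxa is the root, so the smallest clade containing them is the whole tree.
That clade also contains Acinonyx_sapiens, Ambystoma_albus, Arabidopsis_rubra, Carpinus_viridis, Cavia_gracilis, Saccharomyces_sapiens, Salamandra_sylvestris, Salmonella_palustris, which are not in the proposed group, so the group is not monophyletic.

No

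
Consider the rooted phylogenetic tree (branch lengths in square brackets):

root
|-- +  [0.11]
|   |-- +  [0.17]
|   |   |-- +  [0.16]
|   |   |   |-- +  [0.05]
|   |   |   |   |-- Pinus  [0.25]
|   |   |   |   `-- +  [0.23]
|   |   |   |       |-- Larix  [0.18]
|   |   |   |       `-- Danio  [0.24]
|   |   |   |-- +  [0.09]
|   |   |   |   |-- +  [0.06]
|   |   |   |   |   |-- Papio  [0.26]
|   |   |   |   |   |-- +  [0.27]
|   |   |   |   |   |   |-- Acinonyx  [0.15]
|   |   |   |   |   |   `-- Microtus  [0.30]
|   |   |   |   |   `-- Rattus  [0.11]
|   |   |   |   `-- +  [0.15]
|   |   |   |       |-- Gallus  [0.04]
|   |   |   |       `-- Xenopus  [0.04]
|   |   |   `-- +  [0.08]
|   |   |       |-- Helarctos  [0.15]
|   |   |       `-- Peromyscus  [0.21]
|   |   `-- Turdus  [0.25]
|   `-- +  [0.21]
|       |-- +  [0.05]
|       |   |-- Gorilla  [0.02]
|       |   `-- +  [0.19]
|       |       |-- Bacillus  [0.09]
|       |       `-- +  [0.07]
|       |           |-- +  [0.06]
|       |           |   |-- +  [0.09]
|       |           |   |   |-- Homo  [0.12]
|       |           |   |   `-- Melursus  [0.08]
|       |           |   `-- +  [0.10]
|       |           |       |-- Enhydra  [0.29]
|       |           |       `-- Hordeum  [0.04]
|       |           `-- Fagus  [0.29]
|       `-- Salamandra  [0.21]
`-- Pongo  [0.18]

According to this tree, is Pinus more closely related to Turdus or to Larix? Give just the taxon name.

The MRCA of Pinus and Larix subtends (Pinus,(Larix,Danio)) (3 taxa).
The MRCA of Pinus and Turdus subtends (((Pinus,(Larix,Danio)),((Papio,(Acinonyx,Microtus),Rattus),(Gallus,Xenopus)),(Helarctos,Peromyscus)),Turdus) (12 taxa).
The first is nested inside the second, so Pinus shares a more recent common ancestor with Larix.

Larix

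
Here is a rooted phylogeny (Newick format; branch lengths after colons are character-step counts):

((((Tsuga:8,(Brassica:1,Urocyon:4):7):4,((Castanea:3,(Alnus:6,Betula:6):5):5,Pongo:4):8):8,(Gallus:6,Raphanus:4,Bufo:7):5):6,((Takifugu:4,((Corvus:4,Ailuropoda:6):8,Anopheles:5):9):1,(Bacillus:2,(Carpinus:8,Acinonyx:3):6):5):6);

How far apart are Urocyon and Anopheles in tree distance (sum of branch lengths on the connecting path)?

The path runs Urocyon → … → MRCA → … → Anopheles; the MRCA is the root of the tree.
Branch lengths along that path: 4 + 7 + 4 + 8 + 6 + 6 + 1 + 9 + 5 = 50.

50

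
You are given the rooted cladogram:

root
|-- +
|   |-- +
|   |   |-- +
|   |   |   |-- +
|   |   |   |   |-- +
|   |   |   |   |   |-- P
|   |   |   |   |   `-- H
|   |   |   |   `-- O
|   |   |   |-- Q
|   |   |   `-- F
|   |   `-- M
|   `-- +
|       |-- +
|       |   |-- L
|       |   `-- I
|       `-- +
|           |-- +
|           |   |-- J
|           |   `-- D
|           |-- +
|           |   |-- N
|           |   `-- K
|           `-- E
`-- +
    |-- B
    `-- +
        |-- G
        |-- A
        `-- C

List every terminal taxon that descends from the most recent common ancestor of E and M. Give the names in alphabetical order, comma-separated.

D, E, F, H, I, J, K, L, M, N, O, P, Q

Tracing E: it sits inside ((J,D),(N,K),E).
Tracing M: it sits inside ((((P,H),O),Q,F),M).
The smallest clade enclosing both is (((((P,H),O),Q,F),M),((L,I),((J,D),(N,K),E))); the answer is its 13 terminal taxa in alphabetical order.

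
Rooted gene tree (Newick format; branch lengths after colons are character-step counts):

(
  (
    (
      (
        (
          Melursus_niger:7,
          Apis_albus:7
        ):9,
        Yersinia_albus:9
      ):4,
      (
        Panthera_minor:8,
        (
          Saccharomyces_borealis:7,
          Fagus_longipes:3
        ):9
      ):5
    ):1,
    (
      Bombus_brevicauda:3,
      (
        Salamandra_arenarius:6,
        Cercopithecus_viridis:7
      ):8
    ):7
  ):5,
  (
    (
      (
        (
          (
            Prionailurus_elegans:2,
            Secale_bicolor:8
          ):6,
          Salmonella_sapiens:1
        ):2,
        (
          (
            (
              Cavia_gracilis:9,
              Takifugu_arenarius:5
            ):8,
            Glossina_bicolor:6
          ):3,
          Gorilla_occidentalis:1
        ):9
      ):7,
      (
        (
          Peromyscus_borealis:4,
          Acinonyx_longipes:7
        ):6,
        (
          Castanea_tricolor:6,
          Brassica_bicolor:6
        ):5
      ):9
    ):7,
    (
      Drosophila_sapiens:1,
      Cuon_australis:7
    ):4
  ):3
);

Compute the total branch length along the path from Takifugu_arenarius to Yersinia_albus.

61

The path runs Takifugu_arenarius → … → MRCA → … → Yersinia_albus; the MRCA is the root of the tree.
Branch lengths along that path: 5 + 8 + 3 + 9 + 7 + 7 + 3 + 5 + 1 + 4 + 9 = 61.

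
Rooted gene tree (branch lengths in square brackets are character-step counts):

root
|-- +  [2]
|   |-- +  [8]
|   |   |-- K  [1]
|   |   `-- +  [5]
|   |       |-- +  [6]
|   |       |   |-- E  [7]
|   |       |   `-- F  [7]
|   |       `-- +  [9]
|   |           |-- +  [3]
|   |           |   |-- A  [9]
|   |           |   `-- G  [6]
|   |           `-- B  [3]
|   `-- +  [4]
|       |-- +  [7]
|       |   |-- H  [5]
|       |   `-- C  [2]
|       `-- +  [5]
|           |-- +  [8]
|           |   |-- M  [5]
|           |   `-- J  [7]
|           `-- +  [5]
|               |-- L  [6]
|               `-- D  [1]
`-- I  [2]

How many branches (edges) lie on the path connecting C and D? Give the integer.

5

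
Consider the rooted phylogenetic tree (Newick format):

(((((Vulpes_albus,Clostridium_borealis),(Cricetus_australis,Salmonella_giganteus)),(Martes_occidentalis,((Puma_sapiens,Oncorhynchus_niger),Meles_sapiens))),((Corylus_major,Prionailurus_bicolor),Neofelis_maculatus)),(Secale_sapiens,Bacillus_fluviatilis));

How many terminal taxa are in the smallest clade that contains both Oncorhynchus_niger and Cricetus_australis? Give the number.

The MRCA of Oncorhynchus_niger and Cricetus_australis is the node subtending (((Vulpes_albus,Clostridium_borealis),(Cricetus_australis,Salmonella_giganteus)),(Martes_occidentalis,((Puma_sapiens,Oncorhynchus_niger),Meles_sapiens))).
That clade contains 8 terminal taxa: Clostridium_borealis, Cricetus_australis, Martes_occidentalis, Meles_sapiens, Oncorhynchus_niger, Puma_sapiens, Salmonella_giganteus, Vulpes_albus.

8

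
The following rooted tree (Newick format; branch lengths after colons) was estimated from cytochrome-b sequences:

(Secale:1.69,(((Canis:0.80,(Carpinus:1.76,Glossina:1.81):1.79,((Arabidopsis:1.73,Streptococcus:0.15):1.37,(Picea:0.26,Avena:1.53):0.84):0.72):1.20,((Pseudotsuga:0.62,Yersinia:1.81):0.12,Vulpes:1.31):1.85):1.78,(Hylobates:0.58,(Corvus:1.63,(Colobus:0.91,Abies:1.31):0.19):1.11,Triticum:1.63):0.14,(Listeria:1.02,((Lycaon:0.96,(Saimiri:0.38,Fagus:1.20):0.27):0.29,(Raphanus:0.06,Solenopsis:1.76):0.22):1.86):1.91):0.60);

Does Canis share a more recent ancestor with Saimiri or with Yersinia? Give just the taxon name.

Yersinia

The MRCA of Canis and Yersinia subtends ((Canis,(Carpinus,Glossina),((Arabidopsis,Streptococcus),(Picea,Avena))),((Pseudotsuga,Yersinia),Vulpes)) (10 taxa).
The MRCA of Canis and Saimiri subtends (((Canis,(Carpinus,Glossina),((Arabidopsis,Streptococcus),(Picea,Avena))),((Pseudotsuga,Yersinia),Vulpes)),(Hylobates,(Corvus,(Colobus,Abies)),Triticum),(Listeria,((Lycaon,(Saimiri,Fagus)),(Raphanus,Solenopsis)))) (21 taxa).
The first is nested inside the second, so Canis shares a more recent common ancestor with Yersinia.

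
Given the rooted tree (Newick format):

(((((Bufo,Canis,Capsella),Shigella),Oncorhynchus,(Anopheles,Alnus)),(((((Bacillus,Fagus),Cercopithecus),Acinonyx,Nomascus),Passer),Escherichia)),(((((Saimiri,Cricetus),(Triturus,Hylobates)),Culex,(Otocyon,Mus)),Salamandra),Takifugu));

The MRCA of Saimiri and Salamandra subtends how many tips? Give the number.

8

The MRCA of Saimiri and Salamandra is the node subtending ((((Saimiri,Cricetus),(Triturus,Hylobates)),Culex,(Otocyon,Mus)),Salamandra).
That clade contains 8 terminal taxa: Cricetus, Culex, Hylobates, Mus, Otocyon, Saimiri, Salamandra, Triturus.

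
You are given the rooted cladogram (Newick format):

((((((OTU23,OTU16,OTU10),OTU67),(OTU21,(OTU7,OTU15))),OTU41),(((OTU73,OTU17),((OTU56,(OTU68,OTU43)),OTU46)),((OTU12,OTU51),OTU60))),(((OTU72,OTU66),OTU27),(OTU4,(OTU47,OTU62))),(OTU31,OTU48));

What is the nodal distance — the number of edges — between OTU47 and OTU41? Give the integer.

The MRCA of OTU47 and OTU41 is the root of the tree.
From OTU47 up to that node: 4 branches. From OTU41 up to the same node: 3 branches. Total: 4 + 3 = 7.

7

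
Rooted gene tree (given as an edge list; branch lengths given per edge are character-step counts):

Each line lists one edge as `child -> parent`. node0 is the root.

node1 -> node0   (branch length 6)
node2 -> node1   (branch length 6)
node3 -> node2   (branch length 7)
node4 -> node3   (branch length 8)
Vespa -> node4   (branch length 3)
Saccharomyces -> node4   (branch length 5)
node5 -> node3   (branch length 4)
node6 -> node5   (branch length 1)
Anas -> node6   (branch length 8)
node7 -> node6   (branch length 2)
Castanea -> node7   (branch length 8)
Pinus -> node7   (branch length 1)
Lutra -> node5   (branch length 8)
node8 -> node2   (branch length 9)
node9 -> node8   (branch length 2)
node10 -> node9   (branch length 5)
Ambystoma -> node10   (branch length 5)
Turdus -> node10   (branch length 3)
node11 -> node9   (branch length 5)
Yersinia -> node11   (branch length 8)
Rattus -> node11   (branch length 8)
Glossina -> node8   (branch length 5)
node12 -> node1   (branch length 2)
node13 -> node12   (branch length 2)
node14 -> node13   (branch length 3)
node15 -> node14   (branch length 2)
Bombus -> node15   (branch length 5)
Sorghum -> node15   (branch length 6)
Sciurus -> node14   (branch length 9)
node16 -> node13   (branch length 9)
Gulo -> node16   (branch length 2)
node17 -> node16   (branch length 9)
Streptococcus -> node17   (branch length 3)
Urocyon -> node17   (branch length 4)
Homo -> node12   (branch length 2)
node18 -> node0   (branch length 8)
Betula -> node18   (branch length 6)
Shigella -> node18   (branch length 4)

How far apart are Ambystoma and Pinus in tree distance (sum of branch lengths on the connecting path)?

The path runs Ambystoma → … → MRCA → … → Pinus; the MRCA is the node subtending (((Vespa,Saccharomyces),((Anas,(Castanea,Pinus)),Lutra)),(((Ambystoma,Turdus),(Yersinia,Rattus)),Glossina)).
Branch lengths along that path: 5 + 5 + 2 + 9 + 7 + 4 + 1 + 2 + 1 = 36.

36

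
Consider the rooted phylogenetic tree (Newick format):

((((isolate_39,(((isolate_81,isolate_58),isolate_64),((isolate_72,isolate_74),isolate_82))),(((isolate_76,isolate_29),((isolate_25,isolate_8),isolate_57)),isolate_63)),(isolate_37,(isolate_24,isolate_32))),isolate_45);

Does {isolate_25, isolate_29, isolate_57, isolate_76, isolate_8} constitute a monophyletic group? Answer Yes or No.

The most recent common ancestor of these taxa subtends ((isolate_76,isolate_29),((isolate_25,isolate_8),isolate_57)).
That clade has exactly 5 tips — every listed taxon and nothing else — so the group is monophyletic.

Yes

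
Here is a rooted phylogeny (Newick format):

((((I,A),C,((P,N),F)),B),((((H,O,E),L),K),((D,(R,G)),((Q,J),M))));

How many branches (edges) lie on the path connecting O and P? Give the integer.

The MRCA of O and P is the root of the tree.
From O up to that node: 5 branches. From P up to the same node: 5 branches. Total: 5 + 5 = 10.

10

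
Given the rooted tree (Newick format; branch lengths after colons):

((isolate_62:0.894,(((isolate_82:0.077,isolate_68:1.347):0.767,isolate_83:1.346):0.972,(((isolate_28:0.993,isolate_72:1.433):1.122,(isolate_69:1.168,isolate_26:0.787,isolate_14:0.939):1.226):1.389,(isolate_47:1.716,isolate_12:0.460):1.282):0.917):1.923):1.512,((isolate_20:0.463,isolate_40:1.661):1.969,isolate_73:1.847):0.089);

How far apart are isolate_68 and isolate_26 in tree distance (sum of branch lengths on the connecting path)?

7.405

The path runs isolate_68 → … → MRCA → … → isolate_26; the MRCA is the node subtending (((isolate_82,isolate_68),isolate_83),(((isolate_28,isolate_72),(isolate_69,isolate_26,isolate_14)),(isolate_47,isolate_12))).
Branch lengths along that path: 1.347 + 0.767 + 0.972 + 0.917 + 1.389 + 1.226 + 0.787 = 7.405.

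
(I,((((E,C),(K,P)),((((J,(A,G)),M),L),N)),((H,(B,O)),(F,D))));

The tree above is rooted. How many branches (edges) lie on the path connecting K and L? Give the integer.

6

The MRCA of K and L is the node subtending (((E,C),(K,P)),((((J,(A,G)),M),L),N)).
From K up to that node: 3 branches. From L up to the same node: 3 branches. Total: 3 + 3 = 6.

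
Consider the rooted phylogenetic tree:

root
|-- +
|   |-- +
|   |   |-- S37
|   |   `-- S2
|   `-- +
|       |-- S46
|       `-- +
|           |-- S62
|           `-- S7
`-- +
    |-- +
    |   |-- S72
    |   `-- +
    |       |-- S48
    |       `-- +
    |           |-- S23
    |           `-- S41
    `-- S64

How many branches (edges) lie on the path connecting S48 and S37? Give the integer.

The MRCA of S48 and S37 is the root of the tree.
From S48 up to that node: 4 branches. From S37 up to the same node: 3 branches. Total: 4 + 3 = 7.

7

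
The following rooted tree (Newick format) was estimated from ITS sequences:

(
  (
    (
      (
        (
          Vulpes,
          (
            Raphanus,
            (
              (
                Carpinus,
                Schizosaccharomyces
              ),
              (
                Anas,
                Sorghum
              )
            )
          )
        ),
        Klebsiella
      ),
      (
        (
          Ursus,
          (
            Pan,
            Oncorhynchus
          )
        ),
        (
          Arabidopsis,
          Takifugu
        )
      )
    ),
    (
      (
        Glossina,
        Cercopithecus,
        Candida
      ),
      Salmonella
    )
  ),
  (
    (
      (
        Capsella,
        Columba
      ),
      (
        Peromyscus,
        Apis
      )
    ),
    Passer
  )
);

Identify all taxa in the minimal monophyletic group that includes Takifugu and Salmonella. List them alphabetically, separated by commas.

Tracing Takifugu: it sits inside (Arabidopsis,Takifugu).
Tracing Salmonella: it sits inside ((Glossina,Cercopithecus,Candida),Salmonella).
The smallest clade enclosing both is ((((Vulpes,(Raphanus,((Carpinus,Schizosaccharomyces),(Anas,Sorghum)))),Klebsiella),((Ursus,(Pan,Oncorhynchus)),(Arabidopsis,Takifugu))),((Glossina,Cercopithecus,Candida),Salmonella)); the answer is its 16 terminal taxa in alphabetical order.

Anas, Arabidopsis, Candida, Carpinus, Cercopithecus, Glossina, Klebsiella, Oncorhynchus, Pan, Raphanus, Salmonella, Schizosaccharomyces, Sorghum, Takifugu, Ursus, Vulpes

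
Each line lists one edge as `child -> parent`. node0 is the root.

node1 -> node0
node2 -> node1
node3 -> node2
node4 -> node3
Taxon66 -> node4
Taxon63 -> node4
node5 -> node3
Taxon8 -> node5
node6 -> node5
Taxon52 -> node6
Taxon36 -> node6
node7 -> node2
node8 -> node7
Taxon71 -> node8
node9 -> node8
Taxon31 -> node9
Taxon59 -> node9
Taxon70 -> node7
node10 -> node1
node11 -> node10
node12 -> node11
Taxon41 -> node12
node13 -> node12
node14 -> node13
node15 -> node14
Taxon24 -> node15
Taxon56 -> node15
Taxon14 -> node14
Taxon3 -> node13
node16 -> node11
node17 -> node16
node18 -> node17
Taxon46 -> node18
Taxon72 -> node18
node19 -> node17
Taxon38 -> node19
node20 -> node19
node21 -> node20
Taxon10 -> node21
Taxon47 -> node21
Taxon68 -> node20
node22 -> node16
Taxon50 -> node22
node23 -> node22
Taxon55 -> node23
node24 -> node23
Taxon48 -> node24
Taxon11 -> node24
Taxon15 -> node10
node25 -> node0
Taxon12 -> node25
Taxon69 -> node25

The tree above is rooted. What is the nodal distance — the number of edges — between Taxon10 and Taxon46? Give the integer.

The MRCA of Taxon10 and Taxon46 is the node subtending ((Taxon46,Taxon72),(Taxon38,((Taxon10,Taxon47),Taxon68))).
From Taxon10 up to that node: 4 branches. From Taxon46 up to the same node: 2 branches. Total: 4 + 2 = 6.

6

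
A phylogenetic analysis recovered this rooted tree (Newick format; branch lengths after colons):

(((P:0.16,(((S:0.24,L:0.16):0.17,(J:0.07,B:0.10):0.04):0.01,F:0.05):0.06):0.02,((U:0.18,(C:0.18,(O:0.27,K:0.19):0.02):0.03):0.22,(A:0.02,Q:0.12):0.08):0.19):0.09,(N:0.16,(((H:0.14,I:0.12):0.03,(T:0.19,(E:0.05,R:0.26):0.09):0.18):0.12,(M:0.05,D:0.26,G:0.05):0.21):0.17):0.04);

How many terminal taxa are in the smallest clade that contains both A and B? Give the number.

12

The MRCA of A and B is the node subtending ((P,(((S,L),(J,B)),F)),((U,(C,(O,K))),(A,Q))).
That clade contains 12 terminal taxa: A, B, C, F, J, K, L, O, P, Q, S, U.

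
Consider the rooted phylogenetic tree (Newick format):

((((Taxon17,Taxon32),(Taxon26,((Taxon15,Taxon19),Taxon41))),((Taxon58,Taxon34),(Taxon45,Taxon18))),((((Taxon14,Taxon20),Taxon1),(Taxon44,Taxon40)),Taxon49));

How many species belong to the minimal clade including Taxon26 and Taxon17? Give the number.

6

The MRCA of Taxon26 and Taxon17 is the node subtending ((Taxon17,Taxon32),(Taxon26,((Taxon15,Taxon19),Taxon41))).
That clade contains 6 terminal taxa: Taxon15, Taxon17, Taxon19, Taxon26, Taxon32, Taxon41.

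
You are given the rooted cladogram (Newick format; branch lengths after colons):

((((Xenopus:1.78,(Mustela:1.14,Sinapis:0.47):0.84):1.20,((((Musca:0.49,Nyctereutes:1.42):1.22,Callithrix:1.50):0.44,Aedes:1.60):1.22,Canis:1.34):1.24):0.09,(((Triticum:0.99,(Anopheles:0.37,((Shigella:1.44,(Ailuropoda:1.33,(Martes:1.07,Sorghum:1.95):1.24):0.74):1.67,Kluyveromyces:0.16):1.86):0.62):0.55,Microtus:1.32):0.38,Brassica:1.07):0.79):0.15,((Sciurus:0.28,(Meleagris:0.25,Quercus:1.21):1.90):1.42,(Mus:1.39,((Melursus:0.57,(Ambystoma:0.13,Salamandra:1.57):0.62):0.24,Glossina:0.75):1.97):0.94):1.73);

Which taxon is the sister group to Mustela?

Sinapis

Mustela attaches to the tree at the node subtending (Mustela,Sinapis).
The other lineage descending from that same node — the sister group — is the single tip Sinapis.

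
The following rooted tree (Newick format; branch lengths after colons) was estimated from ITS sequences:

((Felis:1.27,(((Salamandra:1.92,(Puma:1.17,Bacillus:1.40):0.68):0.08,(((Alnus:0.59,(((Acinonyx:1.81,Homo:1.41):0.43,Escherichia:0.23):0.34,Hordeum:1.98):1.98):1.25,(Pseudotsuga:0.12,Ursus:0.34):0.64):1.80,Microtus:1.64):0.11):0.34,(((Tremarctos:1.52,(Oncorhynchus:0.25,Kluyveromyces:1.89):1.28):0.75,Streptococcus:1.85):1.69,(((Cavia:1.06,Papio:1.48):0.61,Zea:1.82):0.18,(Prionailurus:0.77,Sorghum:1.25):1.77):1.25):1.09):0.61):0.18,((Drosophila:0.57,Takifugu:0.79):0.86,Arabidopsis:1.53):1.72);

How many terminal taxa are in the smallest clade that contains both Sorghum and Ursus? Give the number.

The MRCA of Sorghum and Ursus is the node subtending (((Salamandra,(Puma,Bacillus)),(((Alnus,(((Acinonyx,Homo),Escherichia),Hordeum)),(Pseudotsuga,Ursus)),Microtus)),(((Tremarctos,(Oncorhynchus,Kluyveromyces)),Streptococcus),(((Cavia,Papio),Zea),(Prionailurus,Sorghum)))).
That clade contains 20 terminal taxa: Acinonyx, Alnus, Bacillus, Cavia, Escherichia, Homo, Hordeum, Kluyveromyces, Microtus, Oncorhynchus, Papio, Prionailurus, Pseudotsuga, Puma, Salamandra, Sorghum, Streptococcus, Tremarctos, Ursus, Zea.

20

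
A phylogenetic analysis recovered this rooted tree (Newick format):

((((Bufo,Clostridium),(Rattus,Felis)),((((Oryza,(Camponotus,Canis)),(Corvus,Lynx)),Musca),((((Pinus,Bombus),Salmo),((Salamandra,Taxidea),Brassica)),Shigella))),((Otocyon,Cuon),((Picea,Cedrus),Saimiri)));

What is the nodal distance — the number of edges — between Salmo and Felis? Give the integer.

8

The MRCA of Salmo and Felis is the node subtending (((Bufo,Clostridium),(Rattus,Felis)),((((Oryza,(Camponotus,Canis)),(Corvus,Lynx)),Musca),((((Pinus,Bombus),Salmo),((Salamandra,Taxidea),Brassica)),Shigella))).
From Salmo up to that node: 5 branches. From Felis up to the same node: 3 branches. Total: 5 + 3 = 8.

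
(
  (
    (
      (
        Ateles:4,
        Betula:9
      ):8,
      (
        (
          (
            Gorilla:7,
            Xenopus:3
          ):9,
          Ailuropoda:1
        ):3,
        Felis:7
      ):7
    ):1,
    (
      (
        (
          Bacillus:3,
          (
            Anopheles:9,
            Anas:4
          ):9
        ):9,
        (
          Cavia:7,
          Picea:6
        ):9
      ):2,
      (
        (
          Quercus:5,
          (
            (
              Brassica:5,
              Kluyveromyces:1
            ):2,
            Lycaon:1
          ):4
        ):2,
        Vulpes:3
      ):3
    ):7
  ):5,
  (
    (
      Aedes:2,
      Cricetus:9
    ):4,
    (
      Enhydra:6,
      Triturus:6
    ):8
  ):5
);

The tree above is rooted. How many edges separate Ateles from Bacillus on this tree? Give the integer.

7

The MRCA of Ateles and Bacillus is the node subtending (((Ateles,Betula),(((Gorilla,Xenopus),Ailuropoda),Felis)),(((Bacillus,(Anopheles,Anas)),(Cavia,Picea)),((Quercus,((Brassica,Kluyveromyces),Lycaon)),Vulpes))).
From Ateles up to that node: 3 branches. From Bacillus up to the same node: 4 branches. Total: 3 + 4 = 7.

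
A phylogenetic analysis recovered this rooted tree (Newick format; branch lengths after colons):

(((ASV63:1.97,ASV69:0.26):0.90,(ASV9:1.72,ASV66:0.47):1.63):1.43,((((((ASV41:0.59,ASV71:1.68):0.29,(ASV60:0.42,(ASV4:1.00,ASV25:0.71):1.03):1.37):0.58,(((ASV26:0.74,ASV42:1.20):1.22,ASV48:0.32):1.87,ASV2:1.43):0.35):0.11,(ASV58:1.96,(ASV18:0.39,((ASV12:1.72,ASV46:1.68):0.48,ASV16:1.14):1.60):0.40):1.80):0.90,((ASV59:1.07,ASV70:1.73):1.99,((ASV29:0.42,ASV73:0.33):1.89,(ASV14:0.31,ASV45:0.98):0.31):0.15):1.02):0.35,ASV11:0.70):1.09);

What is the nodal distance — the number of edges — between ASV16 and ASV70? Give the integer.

The MRCA of ASV16 and ASV70 is the node subtending (((((ASV41,ASV71),(ASV60,(ASV4,ASV25))),(((ASV26,ASV42),ASV48),ASV2)),(ASV58,(ASV18,((ASV12,ASV46),ASV16)))),((ASV59,ASV70),((ASV29,ASV73),(ASV14,ASV45)))).
From ASV16 up to that node: 5 branches. From ASV70 up to the same node: 3 branches. Total: 5 + 3 = 8.

8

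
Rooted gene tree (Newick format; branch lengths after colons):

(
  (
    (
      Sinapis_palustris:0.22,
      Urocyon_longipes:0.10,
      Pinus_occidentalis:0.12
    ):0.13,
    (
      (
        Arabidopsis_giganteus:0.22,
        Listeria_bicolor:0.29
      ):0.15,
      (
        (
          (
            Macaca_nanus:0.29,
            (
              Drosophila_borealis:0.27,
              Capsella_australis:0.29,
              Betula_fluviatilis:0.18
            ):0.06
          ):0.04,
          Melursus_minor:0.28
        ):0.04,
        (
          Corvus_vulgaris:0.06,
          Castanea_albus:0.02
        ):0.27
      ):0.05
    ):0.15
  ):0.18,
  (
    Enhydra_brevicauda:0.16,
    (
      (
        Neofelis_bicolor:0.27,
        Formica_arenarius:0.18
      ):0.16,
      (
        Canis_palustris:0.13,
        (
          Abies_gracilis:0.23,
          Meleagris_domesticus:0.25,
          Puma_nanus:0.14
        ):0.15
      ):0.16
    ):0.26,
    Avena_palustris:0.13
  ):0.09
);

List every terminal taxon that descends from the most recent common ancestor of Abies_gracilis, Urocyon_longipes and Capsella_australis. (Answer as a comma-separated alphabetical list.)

Abies_gracilis, Arabidopsis_giganteus, Avena_palustris, Betula_fluviatilis, Canis_palustris, Capsella_australis, Castanea_albus, Corvus_vulgaris, Drosophila_borealis, Enhydra_brevicauda, Formica_arenarius, Listeria_bicolor, Macaca_nanus, Meleagris_domesticus, Melursus_minor, Neofelis_bicolor, Pinus_occidentalis, Puma_nanus, Sinapis_palustris, Urocyon_longipes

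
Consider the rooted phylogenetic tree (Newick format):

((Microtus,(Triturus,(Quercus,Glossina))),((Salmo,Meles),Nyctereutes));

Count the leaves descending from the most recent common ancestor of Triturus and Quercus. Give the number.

The MRCA of Triturus and Quercus is the node subtending (Triturus,(Quercus,Glossina)).
That clade contains 3 terminal taxa: Glossina, Quercus, Triturus.

3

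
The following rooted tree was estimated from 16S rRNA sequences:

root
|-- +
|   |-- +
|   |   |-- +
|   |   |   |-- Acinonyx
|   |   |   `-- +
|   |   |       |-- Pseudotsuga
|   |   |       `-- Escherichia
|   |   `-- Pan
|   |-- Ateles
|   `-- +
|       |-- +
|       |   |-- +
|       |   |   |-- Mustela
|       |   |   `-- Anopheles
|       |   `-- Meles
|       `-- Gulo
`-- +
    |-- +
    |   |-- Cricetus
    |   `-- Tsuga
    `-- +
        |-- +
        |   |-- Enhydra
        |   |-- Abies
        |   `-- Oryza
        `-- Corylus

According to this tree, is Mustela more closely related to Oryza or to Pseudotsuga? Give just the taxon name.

Pseudotsuga

The MRCA of Mustela and Pseudotsuga subtends (((Acinonyx,(Pseudotsuga,Escherichia)),Pan),Ateles,(((Mustela,Anopheles),Meles),Gulo)) (9 taxa).
The MRCA of Mustela and Oryza is the root, subtending the entire tree (15 taxa).
The first is nested inside the second, so Mustela shares a more recent common ancestor with Pseudotsuga.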